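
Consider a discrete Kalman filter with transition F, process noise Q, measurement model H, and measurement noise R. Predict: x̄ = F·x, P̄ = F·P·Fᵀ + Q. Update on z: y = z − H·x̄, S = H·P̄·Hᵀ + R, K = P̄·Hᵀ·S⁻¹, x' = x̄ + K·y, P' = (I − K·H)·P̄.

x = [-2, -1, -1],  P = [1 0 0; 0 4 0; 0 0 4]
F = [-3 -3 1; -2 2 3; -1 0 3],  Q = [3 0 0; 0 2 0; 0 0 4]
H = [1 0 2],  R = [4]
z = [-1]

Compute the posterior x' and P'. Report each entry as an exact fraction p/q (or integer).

x̄ = F·x = [8, -1, -1]
P̄ = F·P·Fᵀ + Q = [52 -6 15; -6 58 38; 15 38 41]
y = z − H·x̄ = [-7]
S = H·P̄·Hᵀ + R = [280]
K = P̄·Hᵀ·S⁻¹ = [41/140; 1/4; 97/280]
x' = x̄ + K·y = [119/20, -11/4, -137/40]
P' = (I − K·H)·P̄ = [1959/70 -53/2 -1877/140; -53/2 81/2 55/4; -1877/140 55/4 2071/280]

x' = [119/20, -11/4, -137/40]
P' = [1959/70 -53/2 -1877/140; -53/2 81/2 55/4; -1877/140 55/4 2071/280]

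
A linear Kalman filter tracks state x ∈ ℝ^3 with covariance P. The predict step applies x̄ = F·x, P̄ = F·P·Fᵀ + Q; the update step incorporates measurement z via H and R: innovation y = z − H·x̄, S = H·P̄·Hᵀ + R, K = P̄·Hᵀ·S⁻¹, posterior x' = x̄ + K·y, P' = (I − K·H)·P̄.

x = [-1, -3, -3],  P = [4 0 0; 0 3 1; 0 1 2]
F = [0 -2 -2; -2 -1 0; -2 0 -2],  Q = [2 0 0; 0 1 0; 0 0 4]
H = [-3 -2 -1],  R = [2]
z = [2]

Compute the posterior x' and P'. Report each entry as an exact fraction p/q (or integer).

x' = [208/155, -373/155, -32/31]
P' = [1169/155 -1179/155 -218/31; -1179/155 1419/155 148/31; -218/31 148/31 368/31]

x̄ = F·x = [12, 5, 8]
P̄ = F·P·Fᵀ + Q = [30 8 12; 8 20 18; 12 18 28]
y = z − H·x̄ = [56]
S = H·P̄·Hᵀ + R = [620]
K = P̄·Hᵀ·S⁻¹ = [-59/310; -41/310; -5/31]
x' = x̄ + K·y = [208/155, -373/155, -32/31]
P' = (I − K·H)·P̄ = [1169/155 -1179/155 -218/31; -1179/155 1419/155 148/31; -218/31 148/31 368/31]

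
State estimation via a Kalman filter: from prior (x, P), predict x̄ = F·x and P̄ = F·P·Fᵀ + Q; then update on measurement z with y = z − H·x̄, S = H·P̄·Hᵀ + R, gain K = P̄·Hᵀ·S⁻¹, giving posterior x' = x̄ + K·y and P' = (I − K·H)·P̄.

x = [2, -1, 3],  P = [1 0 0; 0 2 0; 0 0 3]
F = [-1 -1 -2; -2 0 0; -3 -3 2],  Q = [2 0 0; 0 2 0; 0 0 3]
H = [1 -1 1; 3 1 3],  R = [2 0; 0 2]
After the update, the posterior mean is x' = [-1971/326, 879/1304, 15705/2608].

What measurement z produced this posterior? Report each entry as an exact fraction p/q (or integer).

x̄ = F·x = [-7, -4, 3]
P̄ = F·P·Fᵀ + Q = [17 2 -3; 2 6 6; -3 6 42]
S = H·P̄·Hᵀ + R = [45 137; 137 533]
K = P̄·Hᵀ·S⁻¹ = [23/326 21/326; -761/1304 269/1304; 369/2608 507/2608]
x' − x̄ = [311/326, 6095/1304, 7881/2608] = K·y
y = (KᵀK)⁻¹·Kᵀ·(x' − x̄) = [-2, 17]
z = y + H·x̄ = [-2, 17] + [0, -16] = [-2, 1]

z = [-2, 1]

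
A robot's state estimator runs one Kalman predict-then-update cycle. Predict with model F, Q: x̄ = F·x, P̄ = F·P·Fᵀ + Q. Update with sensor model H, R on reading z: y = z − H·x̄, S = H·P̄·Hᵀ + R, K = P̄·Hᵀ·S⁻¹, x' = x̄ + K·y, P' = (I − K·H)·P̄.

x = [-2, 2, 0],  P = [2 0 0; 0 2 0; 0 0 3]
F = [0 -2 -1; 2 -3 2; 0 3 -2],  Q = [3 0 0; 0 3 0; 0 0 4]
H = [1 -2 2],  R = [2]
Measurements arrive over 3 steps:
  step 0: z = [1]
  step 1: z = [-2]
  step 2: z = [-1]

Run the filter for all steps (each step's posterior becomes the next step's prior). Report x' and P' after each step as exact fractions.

step 0: x' = [-881/254, -352/127, -123/254], P' = [1753/127 422/127 -457/127; 422/127 583/127 338/127; -457/127 338/127 597/127]
step 1: x' = [56287/11392, -8433/11392, -48919/11392], P' = [99161/2848 21033/2848 -28961/2848; 21033/2848 44473/2848 33519/2848; -28961/2848 33519/2848 49161/2848]
step 2: x' = [2169205/205766, 1912695/411532, -414881/411532], P' = [35182574/308649 3543132/102883 -7079786/308649; 3543132/102883 4090453/102883 2309544/102883; -7079786/308649 2309544/102883 10650920/308649]

step 0: x̄ = F·x = [-4, -10, 6]
step 0: P̄ = F·P·Fᵀ + Q = [14 6 -6; 6 41 -30; -6 -30 34]
step 0: y = z − H·x̄ = [-27]
step 0: S = H·P̄·Hᵀ + R = [508]
step 0: K = P̄·Hᵀ·S⁻¹ = [-5/254; -34/127; 61/254]
step 0: x' = x̄ + K·y = [-881/254, -352/127, -123/254]
step 0: P' = (I − K·H)·P̄ = [1753/127 422/127 -457/127; 422/127 583/127 338/127; -457/127 338/127 597/127]
step 1: x̄ = F·x = [1531/254, 52/127, -933/127]
step 1: P̄ = F·P·Fᵀ + Q = [4662/127 1192/127 -1966/127; 1192/127 2252/127 781/127; -1966/127 781/127 4087/127]
step 1: y = z − H·x̄ = [1901/254]
step 1: S = H·P̄·Hᵀ + R = [11392/127]
step 1: K = P̄·Hᵀ·S⁻¹ = [-827/5696; -875/5696; 2323/5696]
step 1: x' = x̄ + K·y = [56287/11392, -8433/11392, -48919/11392]
step 1: P' = (I − K·H)·P̄ = [99161/2848 21033/2848 -28961/2848; 21033/2848 44473/2848 33519/2848; -28961/2848 33519/2848 49161/2848]
step 2: x̄ = F·x = [65785/11392, 40035/11392, 72539/11392]
step 2: P̄ = F·P·Fᵀ + Q = [369673/2848 108787/2848 -134997/2848; 108787/2848 115777/2848 47369/2848; -134997/2848 47369/2848 206065/2848]
step 2: y = z − H·x̄ = [-142185/11392]
step 2: S = H·P̄·Hᵀ + R = [308649/2848]
step 2: K = P̄·Hᵀ·S⁻¹ = [-117895/308649; -9343/102883; 182395/308649]
step 2: x' = x̄ + K·y = [2169205/205766, 1912695/411532, -414881/411532]
step 2: P' = (I − K·H)·P̄ = [35182574/308649 3543132/102883 -7079786/308649; 3543132/102883 4090453/102883 2309544/102883; -7079786/308649 2309544/102883 10650920/308649]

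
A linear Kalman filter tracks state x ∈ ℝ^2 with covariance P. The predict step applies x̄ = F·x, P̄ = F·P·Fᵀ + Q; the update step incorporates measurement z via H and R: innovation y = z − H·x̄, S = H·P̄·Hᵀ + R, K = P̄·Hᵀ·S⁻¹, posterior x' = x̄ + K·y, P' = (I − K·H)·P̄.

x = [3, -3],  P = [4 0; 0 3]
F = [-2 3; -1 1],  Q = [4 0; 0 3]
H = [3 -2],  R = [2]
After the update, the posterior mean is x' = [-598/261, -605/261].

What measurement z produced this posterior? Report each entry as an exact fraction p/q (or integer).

z = [-2]

x̄ = F·x = [-15, -6]
P̄ = F·P·Fᵀ + Q = [47 17; 17 10]
S = H·P̄·Hᵀ + R = [261]
K = P̄·Hᵀ·S⁻¹ = [107/261; 31/261]
x' − x̄ = [3317/261, 961/261] = K·y
y = (KᵀK)⁻¹·Kᵀ·(x' − x̄) = [31]
z = y + H·x̄ = [31] + [-33] = [-2]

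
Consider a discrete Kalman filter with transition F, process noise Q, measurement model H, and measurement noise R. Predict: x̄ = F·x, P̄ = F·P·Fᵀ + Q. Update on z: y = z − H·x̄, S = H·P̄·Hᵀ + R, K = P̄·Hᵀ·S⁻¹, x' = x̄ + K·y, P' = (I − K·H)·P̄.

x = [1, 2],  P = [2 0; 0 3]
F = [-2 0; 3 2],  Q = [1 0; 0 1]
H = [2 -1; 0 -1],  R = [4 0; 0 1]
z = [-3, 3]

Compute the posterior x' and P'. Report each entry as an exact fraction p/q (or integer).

x̄ = F·x = [-2, 7]
P̄ = F·P·Fᵀ + Q = [9 -12; -12 31]
y = z − H·x̄ = [8, 10]
S = H·P̄·Hᵀ + R = [119 55; 55 32]
K = P̄·Hᵀ·S⁻¹ = [100/261 -74/261; -55/783 -664/783]
x' = x̄ + K·y = [-154/87, -533/261]
P' = (I − K·H)·P̄ = [79/87 74/261; 74/261 664/783]

x' = [-154/87, -533/261]
P' = [79/87 74/261; 74/261 664/783]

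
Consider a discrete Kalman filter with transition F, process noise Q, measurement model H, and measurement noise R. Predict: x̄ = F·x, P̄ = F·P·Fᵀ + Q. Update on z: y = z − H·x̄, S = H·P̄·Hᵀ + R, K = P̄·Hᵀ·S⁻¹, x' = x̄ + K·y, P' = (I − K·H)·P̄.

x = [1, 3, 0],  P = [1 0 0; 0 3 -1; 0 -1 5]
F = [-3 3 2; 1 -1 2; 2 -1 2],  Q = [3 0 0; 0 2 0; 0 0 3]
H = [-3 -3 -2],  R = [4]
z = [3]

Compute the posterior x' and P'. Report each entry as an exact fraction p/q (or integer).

x̄ = F·x = [6, -2, -1]
P̄ = F·P·Fᵀ + Q = [47 4 1; 4 30 29; 1 29 34]
y = z − H·x̄ = [13]
S = H·P̄·Hᵀ + R = [1265]
K = P̄·Hᵀ·S⁻¹ = [-31/253; -32/253; -158/1265]
x' = x̄ + K·y = [1115/253, -922/253, -3319/1265]
P' = (I − K·H)·P̄ = [7086/253 -3948/253 -4645/253; -3948/253 2470/253 2281/253; -4645/253 2281/253 18046/1265]

x' = [1115/253, -922/253, -3319/1265]
P' = [7086/253 -3948/253 -4645/253; -3948/253 2470/253 2281/253; -4645/253 2281/253 18046/1265]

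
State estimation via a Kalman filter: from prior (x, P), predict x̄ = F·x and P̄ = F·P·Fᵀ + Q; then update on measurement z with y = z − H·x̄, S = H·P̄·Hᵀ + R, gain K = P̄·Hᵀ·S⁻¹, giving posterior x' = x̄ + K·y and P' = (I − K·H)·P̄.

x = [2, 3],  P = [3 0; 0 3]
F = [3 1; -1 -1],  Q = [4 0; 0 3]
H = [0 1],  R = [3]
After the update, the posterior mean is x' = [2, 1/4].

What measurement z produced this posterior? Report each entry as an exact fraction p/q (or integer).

z = [2]

x̄ = F·x = [9, -5]
P̄ = F·P·Fᵀ + Q = [34 -12; -12 9]
S = H·P̄·Hᵀ + R = [12]
K = P̄·Hᵀ·S⁻¹ = [-1; 3/4]
x' − x̄ = [-7, 21/4] = K·y
y = (KᵀK)⁻¹·Kᵀ·(x' − x̄) = [7]
z = y + H·x̄ = [7] + [-5] = [2]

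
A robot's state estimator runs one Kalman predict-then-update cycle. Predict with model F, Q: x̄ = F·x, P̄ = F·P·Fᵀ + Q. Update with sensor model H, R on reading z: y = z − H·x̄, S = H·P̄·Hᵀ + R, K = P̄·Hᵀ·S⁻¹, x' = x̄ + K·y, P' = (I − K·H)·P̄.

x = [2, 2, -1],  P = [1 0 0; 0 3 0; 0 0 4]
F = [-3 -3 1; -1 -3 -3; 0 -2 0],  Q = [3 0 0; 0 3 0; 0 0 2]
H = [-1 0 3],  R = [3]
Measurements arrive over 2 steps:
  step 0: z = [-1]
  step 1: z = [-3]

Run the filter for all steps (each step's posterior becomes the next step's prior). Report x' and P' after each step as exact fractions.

step 0: x̄ = F·x = [-13, -5, -4]
step 0: P̄ = F·P·Fᵀ + Q = [43 18 18; 18 67 18; 18 18 14]
step 0: y = z − H·x̄ = [-2]
step 0: S = H·P̄·Hᵀ + R = [64]
step 0: K = P̄·Hᵀ·S⁻¹ = [11/64; 9/16; 3/8]
step 0: x' = x̄ + K·y = [-427/32, -49/8, -19/4]
step 0: P' = (I − K·H)·P̄ = [2631/64 189/16 111/8; 189/16 187/4 9/2; 111/8 9/2 5]
step 1: x̄ = F·x = [1717/32, 1471/32, 49/4]
step 1: P̄ = F·P·Fᵀ + Q = [57671/64 51765/64 2739/8; 51765/64 47679/64 2649/8; 2739/8 2649/8 189]
step 1: y = z − H·x̄ = [445/32]
step 1: S = H·P̄·Hᵀ + R = [35255/64]
step 1: K = P̄·Hᵀ·S⁻¹ = [1613/7051; 11811/35255; 14376/35255]
step 1: x' = x̄ + K·y = [400761/7051, 356975/7051, 126358/7051]
step 1: P' = (I − K·H)·P̄ = [6150459/7051 5405373/7051 2051766/7051; 5405373/7051 24084741/35255 9020766/35255; 2051766/7051 9020766/35255 3433986/35255]

step 0: x' = [-427/32, -49/8, -19/4], P' = [2631/64 189/16 111/8; 189/16 187/4 9/2; 111/8 9/2 5]
step 1: x' = [400761/7051, 356975/7051, 126358/7051], P' = [6150459/7051 5405373/7051 2051766/7051; 5405373/7051 24084741/35255 9020766/35255; 2051766/7051 9020766/35255 3433986/35255]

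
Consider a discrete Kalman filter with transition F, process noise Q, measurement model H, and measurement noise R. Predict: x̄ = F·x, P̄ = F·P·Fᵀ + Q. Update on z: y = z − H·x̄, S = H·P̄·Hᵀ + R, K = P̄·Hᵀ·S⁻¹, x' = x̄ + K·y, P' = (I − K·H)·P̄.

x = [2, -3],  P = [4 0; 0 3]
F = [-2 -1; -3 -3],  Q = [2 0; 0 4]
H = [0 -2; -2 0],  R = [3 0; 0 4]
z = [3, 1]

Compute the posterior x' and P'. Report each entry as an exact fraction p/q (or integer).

x̄ = F·x = [-1, 3]
P̄ = F·P·Fᵀ + Q = [21 33; 33 67]
y = z − H·x̄ = [9, -1]
S = H·P̄·Hᵀ + R = [271 132; 132 88]
K = P̄·Hᵀ·S⁻¹ = [-3/73 -1335/3212; -35/73 -9/292]
x' = x̄ + K·y = [-3065/3212, -375/292]
P' = (I − K·H)·P̄ = [1335/1606 9/146; 9/146 105/146]

x' = [-3065/3212, -375/292]
P' = [1335/1606 9/146; 9/146 105/146]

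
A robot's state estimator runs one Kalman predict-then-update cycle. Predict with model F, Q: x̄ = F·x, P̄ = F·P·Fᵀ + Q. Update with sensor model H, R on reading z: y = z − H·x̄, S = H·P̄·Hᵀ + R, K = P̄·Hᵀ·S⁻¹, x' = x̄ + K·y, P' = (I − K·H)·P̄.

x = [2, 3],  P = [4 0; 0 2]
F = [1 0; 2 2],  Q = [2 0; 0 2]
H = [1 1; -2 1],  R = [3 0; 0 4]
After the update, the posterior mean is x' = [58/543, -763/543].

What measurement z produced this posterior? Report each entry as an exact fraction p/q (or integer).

x̄ = F·x = [2, 10]
P̄ = F·P·Fᵀ + Q = [6 8; 8 26]
S = H·P̄·Hᵀ + R = [51 6; 6 22]
K = P̄·Hᵀ·S⁻¹ = [166/543 -48/181; 344/543 51/181]
x' − x̄ = [-1028/543, -6193/543] = K·y
y = (KᵀK)⁻¹·Kᵀ·(x' − x̄) = [-14, -9]
z = y + H·x̄ = [-14, -9] + [12, 6] = [-2, -3]

z = [-2, -3]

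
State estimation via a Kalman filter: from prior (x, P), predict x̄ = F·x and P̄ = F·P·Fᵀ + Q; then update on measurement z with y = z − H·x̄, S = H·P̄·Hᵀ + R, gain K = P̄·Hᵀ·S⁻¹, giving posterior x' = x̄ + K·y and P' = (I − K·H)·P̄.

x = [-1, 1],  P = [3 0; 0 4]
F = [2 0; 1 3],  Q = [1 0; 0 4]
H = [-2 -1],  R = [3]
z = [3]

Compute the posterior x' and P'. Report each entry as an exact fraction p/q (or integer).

x' = [-138/61, 189/122]
P' = [281/61 -514/61; -514/61 2221/122]

x̄ = F·x = [-2, 2]
P̄ = F·P·Fᵀ + Q = [13 6; 6 43]
y = z − H·x̄ = [1]
S = H·P̄·Hᵀ + R = [122]
K = P̄·Hᵀ·S⁻¹ = [-16/61; -55/122]
x' = x̄ + K·y = [-138/61, 189/122]
P' = (I − K·H)·P̄ = [281/61 -514/61; -514/61 2221/122]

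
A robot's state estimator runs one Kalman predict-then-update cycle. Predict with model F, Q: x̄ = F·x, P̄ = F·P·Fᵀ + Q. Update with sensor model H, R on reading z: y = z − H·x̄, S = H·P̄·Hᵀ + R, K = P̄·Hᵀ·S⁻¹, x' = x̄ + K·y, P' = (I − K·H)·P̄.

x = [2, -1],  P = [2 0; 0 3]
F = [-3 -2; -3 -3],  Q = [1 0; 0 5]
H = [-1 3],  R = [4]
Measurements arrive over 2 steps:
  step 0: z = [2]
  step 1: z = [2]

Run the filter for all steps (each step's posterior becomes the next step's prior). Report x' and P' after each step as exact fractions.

step 0: x' = [-537/269, -9/269], P' = [2410/269 906/269; 906/269 454/269]
step 1: x' = [78393/39712, 266691/198560], P' = [431751/39712 165081/39712; 165081/39712 398179/198560]

step 0: x̄ = F·x = [-4, -3]
step 0: P̄ = F·P·Fᵀ + Q = [31 36; 36 50]
step 0: y = z − H·x̄ = [7]
step 0: S = H·P̄·Hᵀ + R = [269]
step 0: K = P̄·Hᵀ·S⁻¹ = [77/269; 114/269]
step 0: x' = x̄ + K·y = [-537/269, -9/269]
step 0: P' = (I − K·H)·P̄ = [2410/269 906/269; 906/269 454/269]
step 1: x̄ = F·x = [1629/269, 1638/269]
step 1: P̄ = F·P·Fᵀ + Q = [34647/269 38004/269; 38004/269 43429/269]
step 1: y = z − H·x̄ = [-2747/269]
step 1: S = H·P̄·Hᵀ + R = [198560/269]
step 1: K = P̄·Hᵀ·S⁻¹ = [15873/39712; 92283/198560]
step 1: x' = x̄ + K·y = [78393/39712, 266691/198560]
step 1: P' = (I − K·H)·P̄ = [431751/39712 165081/39712; 165081/39712 398179/198560]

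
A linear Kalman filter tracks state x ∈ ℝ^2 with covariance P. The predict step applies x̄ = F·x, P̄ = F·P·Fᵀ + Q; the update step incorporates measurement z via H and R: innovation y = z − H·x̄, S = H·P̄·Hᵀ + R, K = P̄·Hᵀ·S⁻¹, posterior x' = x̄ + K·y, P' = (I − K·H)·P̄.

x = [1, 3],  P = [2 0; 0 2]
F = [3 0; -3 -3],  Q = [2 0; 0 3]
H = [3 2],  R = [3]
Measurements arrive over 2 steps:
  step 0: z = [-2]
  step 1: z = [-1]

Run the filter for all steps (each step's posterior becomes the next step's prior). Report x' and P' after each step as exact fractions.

step 0: x' = [227/41, -388/41], P' = [628/41 -930/41; -930/41 1407/41]
step 1: x' = [-56761/30379, 71477/30379], P' = [82118/30379 -111858/30379; -111858/30379 173562/30379]

step 0: x̄ = F·x = [3, -12]
step 0: P̄ = F·P·Fᵀ + Q = [20 -18; -18 39]
step 0: y = z − H·x̄ = [13]
step 0: S = H·P̄·Hᵀ + R = [123]
step 0: K = P̄·Hᵀ·S⁻¹ = [8/41; 8/41]
step 0: x' = x̄ + K·y = [227/41, -388/41]
step 0: P' = (I − K·H)·P̄ = [628/41 -930/41; -930/41 1407/41]
step 1: x̄ = F·x = [681/41, 483/41]
step 1: P̄ = F·P·Fᵀ + Q = [5734/41 2718/41; 2718/41 1698/41]
step 1: y = z − H·x̄ = [-3050/41]
step 1: S = H·P̄·Hᵀ + R = [91137/41]
step 1: K = P̄·Hᵀ·S⁻¹ = [7546/30379; 3850/30379]
step 1: x' = x̄ + K·y = [-56761/30379, 71477/30379]
step 1: P' = (I − K·H)·P̄ = [82118/30379 -111858/30379; -111858/30379 173562/30379]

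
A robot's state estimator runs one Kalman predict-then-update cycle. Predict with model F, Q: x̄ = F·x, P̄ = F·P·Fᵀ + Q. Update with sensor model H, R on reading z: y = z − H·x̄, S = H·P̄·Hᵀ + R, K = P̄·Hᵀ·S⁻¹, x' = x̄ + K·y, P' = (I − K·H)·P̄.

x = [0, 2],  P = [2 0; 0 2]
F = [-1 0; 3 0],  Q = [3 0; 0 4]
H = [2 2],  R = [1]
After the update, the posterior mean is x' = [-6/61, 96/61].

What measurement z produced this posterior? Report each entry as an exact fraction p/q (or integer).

x̄ = F·x = [0, 0]
P̄ = F·P·Fᵀ + Q = [5 -6; -6 22]
S = H·P̄·Hᵀ + R = [61]
K = P̄·Hᵀ·S⁻¹ = [-2/61; 32/61]
x' − x̄ = [-6/61, 96/61] = K·y
y = (KᵀK)⁻¹·Kᵀ·(x' − x̄) = [3]
z = y + H·x̄ = [3] + [0] = [3]

z = [3]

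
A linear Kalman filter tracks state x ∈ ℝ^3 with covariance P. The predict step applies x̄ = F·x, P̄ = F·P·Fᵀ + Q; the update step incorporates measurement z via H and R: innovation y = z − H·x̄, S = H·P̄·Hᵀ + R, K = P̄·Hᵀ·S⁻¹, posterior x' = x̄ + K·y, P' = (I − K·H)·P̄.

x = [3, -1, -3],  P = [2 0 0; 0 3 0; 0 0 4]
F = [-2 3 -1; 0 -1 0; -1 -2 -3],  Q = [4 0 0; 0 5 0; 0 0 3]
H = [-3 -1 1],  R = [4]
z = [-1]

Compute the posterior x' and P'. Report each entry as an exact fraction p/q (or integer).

x' = [392/199, -126/199, 903/199]
P' = [1115/199 -266/199 2835/199; -266/199 2559/398 1063/398; 2835/199 1063/398 18285/398]

x̄ = F·x = [-6, 1, 8]
P̄ = F·P·Fᵀ + Q = [43 -9 -2; -9 8 6; -2 6 53]
y = z − H·x̄ = [-26]
S = H·P̄·Hᵀ + R = [398]
K = P̄·Hᵀ·S⁻¹ = [-61/199; 25/398; 53/398]
x' = x̄ + K·y = [392/199, -126/199, 903/199]
P' = (I − K·H)·P̄ = [1115/199 -266/199 2835/199; -266/199 2559/398 1063/398; 2835/199 1063/398 18285/398]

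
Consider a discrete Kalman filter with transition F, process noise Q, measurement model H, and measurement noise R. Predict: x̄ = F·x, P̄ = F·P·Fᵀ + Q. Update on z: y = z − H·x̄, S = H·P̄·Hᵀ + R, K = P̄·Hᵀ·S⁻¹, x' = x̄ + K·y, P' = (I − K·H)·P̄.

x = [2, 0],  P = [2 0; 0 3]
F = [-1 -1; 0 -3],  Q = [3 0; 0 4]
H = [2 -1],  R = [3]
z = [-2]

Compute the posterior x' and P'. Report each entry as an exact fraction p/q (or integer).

x' = [-23/15, -13/15]
P' = [191/30 361/30; 361/30 761/30]

x̄ = F·x = [-2, 0]
P̄ = F·P·Fᵀ + Q = [8 9; 9 31]
y = z − H·x̄ = [2]
S = H·P̄·Hᵀ + R = [30]
K = P̄·Hᵀ·S⁻¹ = [7/30; -13/30]
x' = x̄ + K·y = [-23/15, -13/15]
P' = (I − K·H)·P̄ = [191/30 361/30; 361/30 761/30]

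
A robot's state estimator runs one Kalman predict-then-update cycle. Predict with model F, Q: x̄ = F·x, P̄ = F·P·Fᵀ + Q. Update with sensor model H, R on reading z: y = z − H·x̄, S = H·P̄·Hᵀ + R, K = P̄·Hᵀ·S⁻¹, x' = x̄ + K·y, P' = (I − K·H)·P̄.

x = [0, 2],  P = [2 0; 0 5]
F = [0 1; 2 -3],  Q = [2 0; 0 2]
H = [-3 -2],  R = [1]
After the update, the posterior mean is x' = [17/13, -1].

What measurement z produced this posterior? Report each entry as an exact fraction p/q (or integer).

z = [-2]

x̄ = F·x = [2, -6]
P̄ = F·P·Fᵀ + Q = [7 -15; -15 55]
S = H·P̄·Hᵀ + R = [104]
K = P̄·Hᵀ·S⁻¹ = [9/104; -5/8]
x' − x̄ = [-9/13, 5] = K·y
y = (KᵀK)⁻¹·Kᵀ·(x' − x̄) = [-8]
z = y + H·x̄ = [-8] + [6] = [-2]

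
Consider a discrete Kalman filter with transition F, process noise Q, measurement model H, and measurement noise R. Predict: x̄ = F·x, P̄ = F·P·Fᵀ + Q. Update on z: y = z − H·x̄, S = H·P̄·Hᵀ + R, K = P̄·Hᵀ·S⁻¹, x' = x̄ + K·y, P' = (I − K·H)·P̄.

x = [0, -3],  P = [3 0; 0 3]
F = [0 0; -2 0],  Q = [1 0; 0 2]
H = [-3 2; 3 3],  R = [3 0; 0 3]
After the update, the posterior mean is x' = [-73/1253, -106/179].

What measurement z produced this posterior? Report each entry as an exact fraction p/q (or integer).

z = [-1, -2]

x̄ = F·x = [0, 0]
P̄ = F·P·Fᵀ + Q = [1 0; 0 14]
S = H·P̄·Hᵀ + R = [68 75; 75 138]
K = P̄·Hᵀ·S⁻¹ = [-213/1253 143/1253; 34/179 36/179]
x' − x̄ = [-73/1253, -106/179] = K·y
y = (KᵀK)⁻¹·Kᵀ·(x' − x̄) = [-1, -2]
z = y + H·x̄ = [-1, -2] + [0, 0] = [-1, -2]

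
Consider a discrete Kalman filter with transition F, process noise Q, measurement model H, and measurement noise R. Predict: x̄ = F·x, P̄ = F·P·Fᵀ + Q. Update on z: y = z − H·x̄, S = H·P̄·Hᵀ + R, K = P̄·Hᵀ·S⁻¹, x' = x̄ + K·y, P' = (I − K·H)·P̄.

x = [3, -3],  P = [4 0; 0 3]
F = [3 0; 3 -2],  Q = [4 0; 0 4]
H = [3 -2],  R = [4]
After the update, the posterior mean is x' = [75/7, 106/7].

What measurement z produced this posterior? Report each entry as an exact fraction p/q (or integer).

x̄ = F·x = [9, 15]
P̄ = F·P·Fᵀ + Q = [40 36; 36 52]
S = H·P̄·Hᵀ + R = [140]
K = P̄·Hᵀ·S⁻¹ = [12/35; 1/35]
x' − x̄ = [12/7, 1/7] = K·y
y = (KᵀK)⁻¹·Kᵀ·(x' − x̄) = [5]
z = y + H·x̄ = [5] + [-3] = [2]

z = [2]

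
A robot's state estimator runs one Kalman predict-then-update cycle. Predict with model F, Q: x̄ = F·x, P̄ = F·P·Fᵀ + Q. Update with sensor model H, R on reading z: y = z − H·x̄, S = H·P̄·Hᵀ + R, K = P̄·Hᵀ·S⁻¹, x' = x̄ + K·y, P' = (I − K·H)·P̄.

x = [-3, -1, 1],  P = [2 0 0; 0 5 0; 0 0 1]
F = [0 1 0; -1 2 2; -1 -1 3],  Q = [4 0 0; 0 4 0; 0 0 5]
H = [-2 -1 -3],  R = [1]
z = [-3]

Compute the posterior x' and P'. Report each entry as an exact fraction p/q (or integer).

x̄ = F·x = [-1, 3, 7]
P̄ = F·P·Fᵀ + Q = [9 10 -5; 10 30 -2; -5 -2 21]
y = z − H·x̄ = [19]
S = H·P̄·Hᵀ + R = [224]
K = P̄·Hᵀ·S⁻¹ = [-13/224; -11/56; -51/224]
x' = x̄ + K·y = [-471/224, -41/56, 599/224]
P' = (I − K·H)·P̄ = [1847/224 417/56 -1783/224; 417/56 299/14 -673/56; -1783/224 -673/56 2103/224]

x' = [-471/224, -41/56, 599/224]
P' = [1847/224 417/56 -1783/224; 417/56 299/14 -673/56; -1783/224 -673/56 2103/224]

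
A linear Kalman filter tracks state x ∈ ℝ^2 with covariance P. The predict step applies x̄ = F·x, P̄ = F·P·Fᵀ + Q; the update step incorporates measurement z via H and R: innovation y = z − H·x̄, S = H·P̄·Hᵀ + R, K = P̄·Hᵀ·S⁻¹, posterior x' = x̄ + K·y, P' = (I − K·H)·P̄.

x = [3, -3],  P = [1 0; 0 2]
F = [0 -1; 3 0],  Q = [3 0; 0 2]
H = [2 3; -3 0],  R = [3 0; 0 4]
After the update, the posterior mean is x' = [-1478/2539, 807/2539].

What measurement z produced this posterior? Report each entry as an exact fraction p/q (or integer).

z = [-1, 2]

x̄ = F·x = [3, 9]
P̄ = F·P·Fᵀ + Q = [5 0; 0 11]
S = H·P̄·Hᵀ + R = [122 -30; -30 49]
K = P̄·Hᵀ·S⁻¹ = [20/2539 -765/2539; 1617/5078 495/2539]
x' − x̄ = [-9095/2539, -22044/2539] = K·y
y = (KᵀK)⁻¹·Kᵀ·(x' − x̄) = [-34, 11]
z = y + H·x̄ = [-34, 11] + [33, -9] = [-1, 2]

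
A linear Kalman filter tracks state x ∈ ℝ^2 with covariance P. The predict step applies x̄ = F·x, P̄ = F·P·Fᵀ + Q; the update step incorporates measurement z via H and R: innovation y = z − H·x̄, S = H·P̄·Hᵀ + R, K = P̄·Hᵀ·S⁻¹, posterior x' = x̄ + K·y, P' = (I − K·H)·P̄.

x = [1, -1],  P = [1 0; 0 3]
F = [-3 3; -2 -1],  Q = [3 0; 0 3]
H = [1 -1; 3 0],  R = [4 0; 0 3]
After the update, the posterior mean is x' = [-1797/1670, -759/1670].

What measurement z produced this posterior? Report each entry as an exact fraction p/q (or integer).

x̄ = F·x = [-6, -1]
P̄ = F·P·Fᵀ + Q = [39 -3; -3 10]
S = H·P̄·Hᵀ + R = [59 126; 126 354]
K = P̄·Hᵀ·S⁻¹ = [21/835 537/1670; -578/835 369/1670]
x' − x̄ = [8223/1670, 911/1670] = K·y
y = (KᵀK)⁻¹·Kᵀ·(x' − x̄) = [4, 15]
z = y + H·x̄ = [4, 15] + [-5, -18] = [-1, -3]

z = [-1, -3]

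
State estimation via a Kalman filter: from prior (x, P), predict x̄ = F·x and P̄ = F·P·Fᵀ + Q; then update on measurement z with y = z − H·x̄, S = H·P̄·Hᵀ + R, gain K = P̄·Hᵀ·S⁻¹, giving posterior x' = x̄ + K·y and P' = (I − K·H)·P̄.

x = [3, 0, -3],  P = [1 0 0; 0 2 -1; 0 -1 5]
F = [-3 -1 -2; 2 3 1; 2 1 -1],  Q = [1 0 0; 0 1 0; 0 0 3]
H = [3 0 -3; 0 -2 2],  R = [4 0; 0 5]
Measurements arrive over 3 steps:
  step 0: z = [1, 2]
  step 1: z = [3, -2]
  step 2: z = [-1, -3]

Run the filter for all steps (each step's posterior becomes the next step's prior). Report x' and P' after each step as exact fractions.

step 0: x̄ = F·x = [-3, 3, 9]
step 0: P̄ = F·P·Fᵀ + Q = [28 -15 3; -15 22 7; 3 7 16]
step 0: y = z − H·x̄ = [37, -10]
step 0: S = H·P̄·Hᵀ + R = [346 54; 54 101]
step 0: K = P̄·Hᵀ·S⁻¹ = [5631/32030 4203/16015; -2523/16015 -3408/16015; -4911/32030 4167/16015]
step 0: x' = x̄ + K·y = [28197/32030, -11226/16015, 23223/32030]
step 0: P' = (I − K·H)·P̄ = [171899/32030 71688/16015 164391/32030; 71688/16015 83572/16015 75052/16015; 164391/32030 75052/16015 170939/32030]
step 1: x̄ = F·x = [-21717/6406, 12261/32030, 10719/32030]
step 1: P̄ = F·P·Fᵀ + Q = [1172677/6406 -1130661/6406 -377607/6406; -1130661/6406 5673561/32030 1864889/32030; -377607/6406 1864889/32030 737501/32030]
step 1: y = z − H·x̄ = [227001/16015, -30488/16015]
step 1: S = H·P̄·Hᵀ + R = [46760362/16015 14677974/16015; 14677974/16015 5442643/16015]
step 1: K = P̄·Hᵀ·S⁻¹ = [250258587/1219389203 168675504/1219389203; -341847039/2438778406 -392353961/1219389203; -152576052/1219389203 158890188/1219389203]
step 1: x' = x̄ + K·y = [-1815462699/2438778406, -1209007604/1219389203, -4114123509/2438778406]
step 1: P' = (I − K·H)·P̄ = [3743520625/2438778406 2232786873/2438778406 3076164393/2438778406; 2232786873/2438778406 2325176365/1219389203 2688582925/2438778406; 3076164393/2438778406 2688582925/2438778406 3483033865/2438778406]
step 2: x̄ = F·x = [16092650323/2438778406, -14999094531/2438778406, -1934817097/2438778406]
step 2: P̄ = F·P·Fᵀ + Q = [115777977875/2438778406 -108292136499/2438778406 -37074090433/2438778406; -108292136499/2438778406 117978666939/2438778406 37927235959/2438778406; -37074090433/2438778406 37927235959/2438778406 21673128383/2438778406]
step 2: y = z − H·x̄ = [-28260590333/1219389203, -16722445043/1219389203]
step 2: S = H·P̄·Hᵀ + R = [957074348870/1219389203 262416460926/1219389203; 262416460926/1219389203 133691592823/1219389203]
step 2: K = P̄·Hᵀ·S⁻¹ = [4905639268185/24229505657489 3278123519068/24229505657489; -5123599497/36407972438 -5871698483/18203986219; -3081734889096/24229505657489 3103179211784/24229505657489]
step 2: x' = x̄ + K·y = [2466774262763/48459011314978, 27936505625/18203986219, 19286824026493/48459011314978]
step 2: P' = (I − K·H)·P̄ = [72830512677453/48459011314978 32575650163/36407972438 59748807962293/48459011314978; 32575650163/36407972438 34382804287/18203986219 39407116159/36407972438; 59748807962293/48459011314978 39407116159/36407972438 67966767666549/48459011314978]

step 0: x' = [28197/32030, -11226/16015, 23223/32030], P' = [171899/32030 71688/16015 164391/32030; 71688/16015 83572/16015 75052/16015; 164391/32030 75052/16015 170939/32030]
step 1: x' = [-1815462699/2438778406, -1209007604/1219389203, -4114123509/2438778406], P' = [3743520625/2438778406 2232786873/2438778406 3076164393/2438778406; 2232786873/2438778406 2325176365/1219389203 2688582925/2438778406; 3076164393/2438778406 2688582925/2438778406 3483033865/2438778406]
step 2: x' = [2466774262763/48459011314978, 27936505625/18203986219, 19286824026493/48459011314978], P' = [72830512677453/48459011314978 32575650163/36407972438 59748807962293/48459011314978; 32575650163/36407972438 34382804287/18203986219 39407116159/36407972438; 59748807962293/48459011314978 39407116159/36407972438 67966767666549/48459011314978]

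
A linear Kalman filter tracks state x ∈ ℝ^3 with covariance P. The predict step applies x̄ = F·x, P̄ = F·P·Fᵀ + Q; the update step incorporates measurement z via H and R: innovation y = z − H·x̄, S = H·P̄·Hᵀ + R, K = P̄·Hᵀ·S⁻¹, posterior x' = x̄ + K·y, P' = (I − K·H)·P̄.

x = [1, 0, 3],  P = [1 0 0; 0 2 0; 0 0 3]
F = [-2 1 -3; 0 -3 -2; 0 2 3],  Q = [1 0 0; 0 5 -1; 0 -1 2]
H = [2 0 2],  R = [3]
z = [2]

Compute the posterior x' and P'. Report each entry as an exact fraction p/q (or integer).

x' = [-1001/103, -846/103, 1095/103]
P' = [3018/103 2072/103 -2985/103; 2072/103 2161/103 -2129/103; -2985/103 -2129/103 3027/103]

x̄ = F·x = [-11, -6, 9]
P̄ = F·P·Fᵀ + Q = [34 12 -23; 12 35 -31; -23 -31 37]
y = z − H·x̄ = [6]
S = H·P̄·Hᵀ + R = [103]
K = P̄·Hᵀ·S⁻¹ = [22/103; -38/103; 28/103]
x' = x̄ + K·y = [-1001/103, -846/103, 1095/103]
P' = (I − K·H)·P̄ = [3018/103 2072/103 -2985/103; 2072/103 2161/103 -2129/103; -2985/103 -2129/103 3027/103]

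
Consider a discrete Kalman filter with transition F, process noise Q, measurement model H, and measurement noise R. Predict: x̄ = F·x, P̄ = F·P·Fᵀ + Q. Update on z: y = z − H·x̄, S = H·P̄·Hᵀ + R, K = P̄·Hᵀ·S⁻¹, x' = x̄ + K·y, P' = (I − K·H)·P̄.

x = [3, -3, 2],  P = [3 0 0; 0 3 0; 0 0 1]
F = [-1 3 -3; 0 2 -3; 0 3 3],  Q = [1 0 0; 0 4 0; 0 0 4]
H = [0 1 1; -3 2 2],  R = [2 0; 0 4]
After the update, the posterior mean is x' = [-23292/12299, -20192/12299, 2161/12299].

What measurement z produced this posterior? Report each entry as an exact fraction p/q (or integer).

z = [-1, 2]

x̄ = F·x = [-18, -12, -3]
P̄ = F·P·Fᵀ + Q = [40 27 18; 27 25 9; 18 9 40]
S = H·P̄·Hᵀ + R = [85 31; 31 156]
K = P̄·Hᵀ·S⁻¹ = [7950/12299 -3945/12299; 5707/12299 -2159/12299; 6280/12299 2221/12299]
x' − x̄ = [198090/12299, 127396/12299, 39058/12299] = K·y
y = (KᵀK)⁻¹·Kᵀ·(x' − x̄) = [14, -22]
z = y + H·x̄ = [14, -22] + [-15, 24] = [-1, 2]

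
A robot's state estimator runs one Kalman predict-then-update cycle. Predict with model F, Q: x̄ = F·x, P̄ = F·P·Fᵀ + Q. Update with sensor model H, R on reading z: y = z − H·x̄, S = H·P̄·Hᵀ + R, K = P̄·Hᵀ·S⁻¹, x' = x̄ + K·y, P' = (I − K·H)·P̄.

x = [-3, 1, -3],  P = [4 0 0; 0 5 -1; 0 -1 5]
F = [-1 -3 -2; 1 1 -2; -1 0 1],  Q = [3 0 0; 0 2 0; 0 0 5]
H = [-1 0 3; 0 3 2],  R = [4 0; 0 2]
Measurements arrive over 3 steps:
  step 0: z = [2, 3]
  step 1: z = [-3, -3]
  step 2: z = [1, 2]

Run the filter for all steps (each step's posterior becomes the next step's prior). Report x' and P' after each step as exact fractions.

step 0: x' = [43167/9712, -1831/4856, 20457/9712], P' = [1290687/38848 -139119/19424 411753/38848; -139119/19424 19007/9712 -49977/19424; 411753/38848 -49977/19424 148015/38848]
step 1: x' = [-247207029/31826330, 20093599/15913165, -22119585/6365266], P' = [4990367797/190957980 -278867786/47739495 342451831/38191596; -278867786/47739495 80653642/47739495 -21667382/9547899; 342451831/38191596 -21667382/9547899 133193297/38191596]
step 2: x' = [370398999015/41770015621, -57225449828/41770015621, 133323512384/41770015621], P' = [19614307835767/835400312420 -1072753803746/208850078105 6644432662529/835400312420; -1072753803746/208850078105 314506307302/208850078105 -418432417222/208850078105; 6644432662529/835400312420 -418432417222/208850078105 2592748376343/835400312420]

step 0: x̄ = F·x = [6, 4, 0]
step 0: P̄ = F·P·Fᵀ + Q = [60 -3 -3; -3 35 -15; -3 -15 14]
step 0: y = z − H·x̄ = [8, -9]
step 0: S = H·P̄·Hᵀ + R = [208 -36; -36 193]
step 0: K = P̄·Hᵀ·S⁻¹ = [-13857/38848 -1401/9712; -2703/19424 1761/4856; 8073/38848 -479/9712]
step 0: x' = x̄ + K·y = [43167/9712, -1831/4856, 20457/9712]
step 0: P' = (I − K·H)·P̄ = [1290687/38848 -139119/19424 411753/38848; -139119/19424 19007/9712 -49977/19424; 411753/38848 -49977/19424 148015/38848]
step 1: x̄ = F·x = [-73095/9712, -1409/9712, -11355/4856]
step 1: P̄ = F·P·Fᵀ + Q = [1461679/38848 -213575/38848 435779/19424; -213575/38848 232799/38848 -86587/19424; 435779/19424 -86587/19424 202359/9712]
step 1: y = z − H·x̄ = [-34101/9712, 20511/9712]
step 1: S = H·P̄·Hᵀ + R = [3672647/38848 2195659/38848; 2195659/38848 3332543/38848]
step 1: K = P̄·Hᵀ·S⁻¹ = [1926443/10050420 39052439/190957980; -607144/2512605 12643553/47739495; 751685/2010084 3189005/38191596]
step 1: x' = x̄ + K·y = [-247207029/31826330, 20093599/15913165, -22119585/6365266]
step 1: P' = (I − K·H)·P̄ = [4990367797/190957980 -278867786/47739495 342451831/38191596; -278867786/47739495 80653642/47739495 -21667382/9547899; 342451831/38191596 -21667382/9547899 133193297/38191596]
step 2: x̄ = F·x = [69568257/6365266, 14176019/31826330, 68304552/15913165]
step 2: P̄ = F·P·Fᵀ + Q = [1217335373/38191596 -113170309/38191596 332432347/19095798; -113170309/38191596 1012175917/190957980 -251699899/95478990; 332432347/19095798 -251699899/95478990 796651468/47739495]
step 2: y = z − H·x̄ = [-30159697/31826330, -50418721/6365266]
step 2: S = H·P̄·Hᵀ + R = [15584020813/190957980 1927588949/38191596; 1927588949/38191596 3239425025/38191596]
step 2: K = P̄·Hᵀ·S⁻¹ = [15949507591/167080062484 207909840053/835400312420; -9127172396/41770015621 53327043731/208850078105; 56690623325/167080062484 82153873011/835400312420]
step 2: x' = x̄ + K·y = [370398999015/41770015621, -57225449828/41770015621, 133323512384/41770015621]
step 2: P' = (I − K·H)·P̄ = [19614307835767/835400312420 -1072753803746/208850078105 6644432662529/835400312420; -1072753803746/208850078105 314506307302/208850078105 -418432417222/208850078105; 6644432662529/835400312420 -418432417222/208850078105 2592748376343/835400312420]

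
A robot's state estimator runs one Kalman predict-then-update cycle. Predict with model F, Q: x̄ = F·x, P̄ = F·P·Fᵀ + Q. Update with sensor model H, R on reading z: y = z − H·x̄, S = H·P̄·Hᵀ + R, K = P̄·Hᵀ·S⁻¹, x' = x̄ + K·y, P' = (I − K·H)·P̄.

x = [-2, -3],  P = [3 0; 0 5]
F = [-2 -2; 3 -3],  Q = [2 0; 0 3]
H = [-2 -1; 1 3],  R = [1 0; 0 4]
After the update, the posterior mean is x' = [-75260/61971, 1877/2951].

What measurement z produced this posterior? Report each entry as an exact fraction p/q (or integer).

x̄ = F·x = [10, 3]
P̄ = F·P·Fᵀ + Q = [34 12; 12 75]
S = H·P̄·Hᵀ + R = [260 -377; -377 785]
K = P̄·Hᵀ·S⁻¹ = [-36410/61971 -920/4767; 554/2951 89/227]
x' − x̄ = [-694970/61971, -6976/2951] = K·y
y = (KᵀK)⁻¹·Kᵀ·(x' − x̄) = [25, -18]
z = y + H·x̄ = [25, -18] + [-23, 19] = [2, 1]

z = [2, 1]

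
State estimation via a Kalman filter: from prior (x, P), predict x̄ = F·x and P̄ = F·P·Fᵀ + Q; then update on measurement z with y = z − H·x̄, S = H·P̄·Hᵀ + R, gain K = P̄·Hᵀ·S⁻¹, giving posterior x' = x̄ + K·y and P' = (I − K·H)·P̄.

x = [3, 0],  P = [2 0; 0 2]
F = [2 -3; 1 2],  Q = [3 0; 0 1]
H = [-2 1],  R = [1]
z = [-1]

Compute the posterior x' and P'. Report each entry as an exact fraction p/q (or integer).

x' = [27/10, 87/20]
P' = [71/40 251/80; 251/80 1031/160]

x̄ = F·x = [6, 3]
P̄ = F·P·Fᵀ + Q = [29 -8; -8 11]
y = z − H·x̄ = [8]
S = H·P̄·Hᵀ + R = [160]
K = P̄·Hᵀ·S⁻¹ = [-33/80; 27/160]
x' = x̄ + K·y = [27/10, 87/20]
P' = (I − K·H)·P̄ = [71/40 251/80; 251/80 1031/160]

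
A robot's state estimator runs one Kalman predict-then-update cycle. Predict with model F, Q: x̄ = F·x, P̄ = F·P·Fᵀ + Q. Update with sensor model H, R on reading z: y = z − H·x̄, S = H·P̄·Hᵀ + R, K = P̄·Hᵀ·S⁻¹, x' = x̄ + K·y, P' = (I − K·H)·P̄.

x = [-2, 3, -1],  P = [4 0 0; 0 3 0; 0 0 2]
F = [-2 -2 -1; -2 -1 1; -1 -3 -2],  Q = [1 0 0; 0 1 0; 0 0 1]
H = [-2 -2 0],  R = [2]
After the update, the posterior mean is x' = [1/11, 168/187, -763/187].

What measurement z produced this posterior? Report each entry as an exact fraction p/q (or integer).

x̄ = F·x = [-1, 0, -5]
P̄ = F·P·Fᵀ + Q = [31 20 30; 20 22 13; 30 13 40]
S = H·P̄·Hᵀ + R = [374]
K = P̄·Hᵀ·S⁻¹ = [-3/11; -42/187; -43/187]
x' − x̄ = [12/11, 168/187, 172/187] = K·y
y = (KᵀK)⁻¹·Kᵀ·(x' − x̄) = [-4]
z = y + H·x̄ = [-4] + [2] = [-2]

z = [-2]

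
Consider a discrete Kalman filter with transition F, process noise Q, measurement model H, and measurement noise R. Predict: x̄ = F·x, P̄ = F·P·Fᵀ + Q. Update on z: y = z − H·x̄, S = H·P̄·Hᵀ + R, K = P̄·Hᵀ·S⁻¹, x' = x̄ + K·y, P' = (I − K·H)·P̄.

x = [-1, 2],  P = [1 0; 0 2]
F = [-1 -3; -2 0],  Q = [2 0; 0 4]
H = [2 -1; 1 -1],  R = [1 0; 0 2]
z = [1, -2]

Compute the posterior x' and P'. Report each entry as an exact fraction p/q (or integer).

x̄ = F·x = [-5, 2]
P̄ = F·P·Fᵀ + Q = [21 2; 2 8]
y = z − H·x̄ = [13, 5]
S = H·P̄·Hᵀ + R = [85 44; 44 27]
K = P̄·Hᵀ·S⁻¹ = [244/359 -145/359; 156/359 -334/359]
x' = x̄ + K·y = [652/359, 1076/359]
P' = (I − K·H)·P̄ = [534/359 824/359; 824/359 1492/359]

x' = [652/359, 1076/359]
P' = [534/359 824/359; 824/359 1492/359]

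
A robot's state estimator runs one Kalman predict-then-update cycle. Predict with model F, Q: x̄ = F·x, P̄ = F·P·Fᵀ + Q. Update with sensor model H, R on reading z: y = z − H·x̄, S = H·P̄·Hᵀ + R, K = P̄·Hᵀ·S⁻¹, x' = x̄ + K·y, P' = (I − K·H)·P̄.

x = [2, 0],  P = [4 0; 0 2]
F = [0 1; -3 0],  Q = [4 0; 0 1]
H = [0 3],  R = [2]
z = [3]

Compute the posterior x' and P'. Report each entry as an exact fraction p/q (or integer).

x̄ = F·x = [0, -6]
P̄ = F·P·Fᵀ + Q = [6 0; 0 37]
y = z − H·x̄ = [21]
S = H·P̄·Hᵀ + R = [335]
K = P̄·Hᵀ·S⁻¹ = [0; 111/335]
x' = x̄ + K·y = [0, 321/335]
P' = (I − K·H)·P̄ = [6 0; 0 74/335]

x' = [0, 321/335]
P' = [6 0; 0 74/335]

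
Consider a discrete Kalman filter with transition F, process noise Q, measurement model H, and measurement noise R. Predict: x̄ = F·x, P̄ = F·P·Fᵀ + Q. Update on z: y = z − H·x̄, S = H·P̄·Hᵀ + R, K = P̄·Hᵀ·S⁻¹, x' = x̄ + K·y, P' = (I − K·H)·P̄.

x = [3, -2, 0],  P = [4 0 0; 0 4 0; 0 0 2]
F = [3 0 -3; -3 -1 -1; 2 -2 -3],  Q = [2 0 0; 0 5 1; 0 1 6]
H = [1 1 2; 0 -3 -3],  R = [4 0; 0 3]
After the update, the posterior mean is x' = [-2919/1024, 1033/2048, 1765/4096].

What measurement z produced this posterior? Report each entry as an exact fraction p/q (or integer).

z = [-2, -3]

x̄ = F·x = [9, -7, 10]
P̄ = F·P·Fᵀ + Q = [56 -30 42; -30 47 -9; 42 -9 56]
S = H·P̄·Hᵀ + R = [403 -432; -432 768]
K = P̄·Hᵀ·S⁻¹ = [359/640 2751/10240; -521/1280 -7729/20480; 1051/2560 1939/40960]
x' − x̄ = [-12135/1024, 15369/2048, -39195/4096] = K·y
y = (KᵀK)⁻¹·Kᵀ·(x' − x̄) = [-24, 6]
z = y + H·x̄ = [-24, 6] + [22, -9] = [-2, -3]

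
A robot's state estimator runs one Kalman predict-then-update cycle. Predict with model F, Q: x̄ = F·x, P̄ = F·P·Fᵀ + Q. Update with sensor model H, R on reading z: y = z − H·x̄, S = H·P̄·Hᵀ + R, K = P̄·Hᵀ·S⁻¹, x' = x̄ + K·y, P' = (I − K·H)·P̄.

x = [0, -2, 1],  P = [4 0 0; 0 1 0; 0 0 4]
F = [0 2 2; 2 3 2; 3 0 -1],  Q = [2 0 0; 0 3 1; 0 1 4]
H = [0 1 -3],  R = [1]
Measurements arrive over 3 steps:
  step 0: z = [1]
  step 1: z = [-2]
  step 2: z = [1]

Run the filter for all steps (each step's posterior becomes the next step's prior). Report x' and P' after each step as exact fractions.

step 0: x' = [-586/339, -1370/339, -569/339], P' = [5342/339 7780/339 2578/339; 7780/339 14867/339 4958/339; 2578/339 4958/339 1691/339]
step 1: x' = [-43348/5049, -41845/2754, -66497/15147], P' = [439814/1683 221224/459 810406/5049; 221224/459 2481749/2754 413357/1377; 810406/5049 413357/1377 1516337/15147]
step 2: x' = [-1787221894/89004351, -1129497656/29668117, -1158910240/89004351], P' = [123997611070/89004351 76752637024/29668117 76685498266/89004351; 76752637024/29668117 142890249262/29668117 47590851023/29668117; 76685498266/89004351 47590851023/29668117 47561498233/89004351]

step 0: x̄ = F·x = [-2, -4, -1]
step 0: P̄ = F·P·Fᵀ + Q = [22 22 -8; 22 44 17; -8 17 44]
step 0: y = z − H·x̄ = [2]
step 0: S = H·P̄·Hᵀ + R = [339]
step 0: K = P̄·Hᵀ·S⁻¹ = [46/339; -7/339; -115/339]
step 0: x' = x̄ + K·y = [-586/339, -1370/339, -569/339]
step 0: P' = (I − K·H)·P̄ = [5342/339 7780/339 2578/339; 7780/339 14867/339 4958/339; 2578/339 4958/339 1691/339]
step 1: x̄ = F·x = [-3878/339, -2140/113, -1189/339]
step 1: P̄ = F·P·Fᵀ + Q = [106574/339 62326/113 48850/339; 62326/113 112144/113 31489/113; 48850/339 31489/113 35657/339]
step 1: y = z − H·x̄ = [725/113]
step 1: S = H·P̄·Hᵀ + R = [30294/113]
step 1: K = P̄·Hᵀ·S⁻¹ = [2246/5049; 1607/2754; -2084/15147]
step 1: x' = x̄ + K·y = [-43348/5049, -41845/2754, -66497/15147]
step 1: P' = (I − K·H)·P̄ = [439814/1683 221224/459 810406/5049; 221224/459 2481749/2754 413357/1377; 810406/5049 413357/1377 1516337/15147]
step 2: x̄ = F·x = [-65921/1683, -2167049/30294, -323635/15147]
step 2: P̄ = F·P·Fᵀ + Q = [3595168/561 19150975/1683 5140348/1683; 19150975/1683 612816481/30294 82520048/15147; 5140348/1683 82520048/15147 22614551/15147]
step 2: y = z − H·x̄ = [255533/30294]
step 2: S = H·P̄·Hᵀ + R = [29668117/30294]
step 2: K = P̄·Hᵀ·S⁻¹ = [67138758/29668117; 117696193/29668117; 29352790/29668117]
step 2: x' = x̄ + K·y = [-1787221894/89004351, -1129497656/29668117, -1158910240/89004351]
step 2: P' = (I − K·H)·P̄ = [123997611070/89004351 76752637024/29668117 76685498266/89004351; 76752637024/29668117 142890249262/29668117 47590851023/29668117; 76685498266/89004351 47590851023/29668117 47561498233/89004351]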